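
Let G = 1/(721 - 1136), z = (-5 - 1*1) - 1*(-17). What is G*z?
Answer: -11/415 ≈ -0.026506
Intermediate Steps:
z = 11 (z = (-5 - 1) + 17 = -6 + 17 = 11)
G = -1/415 (G = 1/(-415) = -1/415 ≈ -0.0024096)
G*z = -1/415*11 = -11/415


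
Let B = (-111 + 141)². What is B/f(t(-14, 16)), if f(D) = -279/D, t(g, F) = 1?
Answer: -100/31 ≈ -3.2258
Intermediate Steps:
B = 900 (B = 30² = 900)
B/f(t(-14, 16)) = 900/((-279/1)) = 900/((-279*1)) = 900/(-279) = 900*(-1/279) = -100/31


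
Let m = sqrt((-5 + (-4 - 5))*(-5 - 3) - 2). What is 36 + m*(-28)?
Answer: 36 - 28*sqrt(110) ≈ -257.67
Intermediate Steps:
m = sqrt(110) (m = sqrt((-5 - 9)*(-8) - 2) = sqrt(-14*(-8) - 2) = sqrt(112 - 2) = sqrt(110) ≈ 10.488)
36 + m*(-28) = 36 + sqrt(110)*(-28) = 36 - 28*sqrt(110)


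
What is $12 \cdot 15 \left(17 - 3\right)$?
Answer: $2520$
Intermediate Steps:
$12 \cdot 15 \left(17 - 3\right) = 180 \cdot 14 = 2520$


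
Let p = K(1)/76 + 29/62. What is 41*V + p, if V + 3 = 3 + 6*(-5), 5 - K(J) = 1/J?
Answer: -1448327/1178 ≈ -1229.5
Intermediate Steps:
K(J) = 5 - 1/J
p = 613/1178 (p = (5 - 1/1)/76 + 29/62 = (5 - 1*1)*(1/76) + 29*(1/62) = (5 - 1)*(1/76) + 29/62 = 4*(1/76) + 29/62 = 1/19 + 29/62 = 613/1178 ≈ 0.52037)
V = -30 (V = -3 + (3 + 6*(-5)) = -3 + (3 - 30) = -3 - 27 = -30)
41*V + p = 41*(-30) + 613/1178 = -1230 + 613/1178 = -1448327/1178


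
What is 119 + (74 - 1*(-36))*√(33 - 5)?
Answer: 119 + 220*√7 ≈ 701.07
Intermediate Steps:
119 + (74 - 1*(-36))*√(33 - 5) = 119 + (74 + 36)*√28 = 119 + 110*(2*√7) = 119 + 220*√7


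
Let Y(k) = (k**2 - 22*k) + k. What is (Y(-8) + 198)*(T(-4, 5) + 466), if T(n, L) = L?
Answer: 202530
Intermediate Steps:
Y(k) = k**2 - 21*k
(Y(-8) + 198)*(T(-4, 5) + 466) = (-8*(-21 - 8) + 198)*(5 + 466) = (-8*(-29) + 198)*471 = (232 + 198)*471 = 430*471 = 202530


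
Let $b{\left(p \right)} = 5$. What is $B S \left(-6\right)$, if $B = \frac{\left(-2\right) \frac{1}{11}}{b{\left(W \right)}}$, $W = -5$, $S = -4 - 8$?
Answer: $- \frac{144}{55} \approx -2.6182$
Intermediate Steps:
$S = -12$
$B = - \frac{2}{55}$ ($B = \frac{\left(-2\right) \frac{1}{11}}{5} = \left(-2\right) \frac{1}{11} \cdot \frac{1}{5} = \left(- \frac{2}{11}\right) \frac{1}{5} = - \frac{2}{55} \approx -0.036364$)
$B S \left(-6\right) = \left(- \frac{2}{55}\right) \left(-12\right) \left(-6\right) = \frac{24}{55} \left(-6\right) = - \frac{144}{55}$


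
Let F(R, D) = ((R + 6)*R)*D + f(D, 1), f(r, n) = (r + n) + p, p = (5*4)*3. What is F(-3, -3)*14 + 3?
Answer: 1193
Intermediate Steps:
p = 60 (p = 20*3 = 60)
f(r, n) = 60 + n + r (f(r, n) = (r + n) + 60 = (n + r) + 60 = 60 + n + r)
F(R, D) = 61 + D + D*R*(6 + R) (F(R, D) = ((R + 6)*R)*D + (60 + 1 + D) = ((6 + R)*R)*D + (61 + D) = (R*(6 + R))*D + (61 + D) = D*R*(6 + R) + (61 + D) = 61 + D + D*R*(6 + R))
F(-3, -3)*14 + 3 = (61 - 3 - 3*(-3)² + 6*(-3)*(-3))*14 + 3 = (61 - 3 - 3*9 + 54)*14 + 3 = (61 - 3 - 27 + 54)*14 + 3 = 85*14 + 3 = 1190 + 3 = 1193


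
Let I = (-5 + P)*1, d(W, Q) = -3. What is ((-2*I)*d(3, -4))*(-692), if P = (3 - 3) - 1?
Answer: 24912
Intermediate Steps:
P = -1 (P = 0 - 1 = -1)
I = -6 (I = (-5 - 1)*1 = -6*1 = -6)
((-2*I)*d(3, -4))*(-692) = (-2*(-6)*(-3))*(-692) = (12*(-3))*(-692) = -36*(-692) = 24912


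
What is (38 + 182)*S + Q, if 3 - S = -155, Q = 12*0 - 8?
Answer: 34752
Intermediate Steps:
Q = -8 (Q = 0 - 8 = -8)
S = 158 (S = 3 - 1*(-155) = 3 + 155 = 158)
(38 + 182)*S + Q = (38 + 182)*158 - 8 = 220*158 - 8 = 34760 - 8 = 34752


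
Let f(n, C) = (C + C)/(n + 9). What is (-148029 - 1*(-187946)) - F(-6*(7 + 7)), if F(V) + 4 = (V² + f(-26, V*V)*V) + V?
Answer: -625275/17 ≈ -36781.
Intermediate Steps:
f(n, C) = 2*C/(9 + n) (f(n, C) = (2*C)/(9 + n) = 2*C/(9 + n))
F(V) = -4 + V + V² - 2*V³/17 (F(V) = -4 + ((V² + (2*(V*V)/(9 - 26))*V) + V) = -4 + ((V² + (2*V²/(-17))*V) + V) = -4 + ((V² + (2*V²*(-1/17))*V) + V) = -4 + ((V² + (-2*V²/17)*V) + V) = -4 + ((V² - 2*V³/17) + V) = -4 + (V + V² - 2*V³/17) = -4 + V + V² - 2*V³/17)
(-148029 - 1*(-187946)) - F(-6*(7 + 7)) = (-148029 - 1*(-187946)) - (-4 - 6*(7 + 7) + (-6*(7 + 7))² - 2*(-216*(7 + 7)³)/17) = (-148029 + 187946) - (-4 - 6*14 + (-6*14)² - 2*(-6*14)³/17) = 39917 - (-4 - 84 + (-84)² - 2/17*(-84)³) = 39917 - (-4 - 84 + 7056 - 2/17*(-592704)) = 39917 - (-4 - 84 + 7056 + 1185408/17) = 39917 - 1*1303864/17 = 39917 - 1303864/17 = -625275/17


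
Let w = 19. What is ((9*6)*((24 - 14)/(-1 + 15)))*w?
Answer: 5130/7 ≈ 732.86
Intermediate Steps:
((9*6)*((24 - 14)/(-1 + 15)))*w = ((9*6)*((24 - 14)/(-1 + 15)))*19 = (54*(10/14))*19 = (54*(10*(1/14)))*19 = (54*(5/7))*19 = (270/7)*19 = 5130/7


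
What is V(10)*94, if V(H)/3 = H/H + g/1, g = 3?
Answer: 1128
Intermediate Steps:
V(H) = 12 (V(H) = 3*(H/H + 3/1) = 3*(1 + 3*1) = 3*(1 + 3) = 3*4 = 12)
V(10)*94 = 12*94 = 1128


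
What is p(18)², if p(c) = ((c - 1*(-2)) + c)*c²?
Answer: 151585344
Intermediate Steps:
p(c) = c²*(2 + 2*c) (p(c) = ((c + 2) + c)*c² = ((2 + c) + c)*c² = (2 + 2*c)*c² = c²*(2 + 2*c))
p(18)² = (2*18²*(1 + 18))² = (2*324*19)² = 12312² = 151585344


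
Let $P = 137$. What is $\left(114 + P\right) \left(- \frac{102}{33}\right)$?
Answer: $- \frac{8534}{11} \approx -775.82$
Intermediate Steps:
$\left(114 + P\right) \left(- \frac{102}{33}\right) = \left(114 + 137\right) \left(- \frac{102}{33}\right) = 251 \left(\left(-102\right) \frac{1}{33}\right) = 251 \left(- \frac{34}{11}\right) = - \frac{8534}{11}$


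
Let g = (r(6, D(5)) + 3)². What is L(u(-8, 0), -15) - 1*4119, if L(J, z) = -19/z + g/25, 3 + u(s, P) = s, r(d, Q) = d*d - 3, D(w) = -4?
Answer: -304942/75 ≈ -4065.9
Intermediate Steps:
r(d, Q) = -3 + d² (r(d, Q) = d² - 3 = -3 + d²)
g = 1296 (g = ((-3 + 6²) + 3)² = ((-3 + 36) + 3)² = (33 + 3)² = 36² = 1296)
u(s, P) = -3 + s
L(J, z) = 1296/25 - 19/z (L(J, z) = -19/z + 1296/25 = 1296/25 - 19/z)
L(u(-8, 0), -15) - 1*4119 = (1296/25 - 19/(-15)) - 1*4119 = (1296/25 - 19*(-1/15)) - 4119 = (1296/25 + 19/15) - 4119 = 3983/75 - 4119 = -304942/75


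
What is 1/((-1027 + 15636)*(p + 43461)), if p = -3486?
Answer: 1/583994775 ≈ 1.7123e-9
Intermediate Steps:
1/((-1027 + 15636)*(p + 43461)) = 1/((-1027 + 15636)*(-3486 + 43461)) = 1/(14609*39975) = 1/583994775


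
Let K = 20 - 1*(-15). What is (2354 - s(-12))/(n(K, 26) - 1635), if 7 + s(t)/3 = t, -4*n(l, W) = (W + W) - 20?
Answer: -2411/1643 ≈ -1.4674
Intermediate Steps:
K = 35 (K = 20 + 15 = 35)
n(l, W) = 5 - W/2 (n(l, W) = -((W + W) - 20)/4 = -(2*W - 20)/4 = -(-20 + 2*W)/4 = 5 - W/2)
s(t) = -21 + 3*t
(2354 - s(-12))/(n(K, 26) - 1635) = (2354 - (-21 + 3*(-12)))/((5 - ½*26) - 1635) = (2354 - (-21 - 36))/((5 - 13) - 1635) = (2354 - 1*(-57))/(-8 - 1635) = (2354 + 57)/(-1643) = 2411*(-1/1643) = -2411/1643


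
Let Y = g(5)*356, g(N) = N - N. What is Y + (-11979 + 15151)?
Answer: 3172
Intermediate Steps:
g(N) = 0
Y = 0 (Y = 0*356 = 0)
Y + (-11979 + 15151) = 0 + (-11979 + 15151) = 0 + 3172 = 3172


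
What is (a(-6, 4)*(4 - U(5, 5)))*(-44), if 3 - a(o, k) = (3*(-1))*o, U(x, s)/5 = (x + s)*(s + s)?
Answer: -327360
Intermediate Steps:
U(x, s) = 10*s*(s + x) (U(x, s) = 5*((x + s)*(s + s)) = 5*((s + x)*(2*s)) = 5*(2*s*(s + x)) = 10*s*(s + x))
a(o, k) = 3 + 3*o (a(o, k) = 3 - 3*(-1)*o = 3 - (-3)*o = 3 + 3*o)
(a(-6, 4)*(4 - U(5, 5)))*(-44) = ((3 + 3*(-6))*(4 - 10*5*(5 + 5)))*(-44) = ((3 - 18)*(4 - 10*5*10))*(-44) = -15*(4 - 1*500)*(-44) = -15*(4 - 500)*(-44) = -15*(-496)*(-44) = 7440*(-44) = -327360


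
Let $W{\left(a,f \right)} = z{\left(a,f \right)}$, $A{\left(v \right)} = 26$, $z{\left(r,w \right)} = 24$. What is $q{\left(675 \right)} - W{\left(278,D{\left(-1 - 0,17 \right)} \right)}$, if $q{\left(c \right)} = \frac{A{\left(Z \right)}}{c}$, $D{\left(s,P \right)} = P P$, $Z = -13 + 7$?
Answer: $- \frac{16174}{675} \approx -23.961$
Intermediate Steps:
$Z = -6$
$D{\left(s,P \right)} = P^{2}$
$W{\left(a,f \right)} = 24$
$q{\left(c \right)} = \frac{26}{c}$
$q{\left(675 \right)} - W{\left(278,D{\left(-1 - 0,17 \right)} \right)} = \frac{26}{675} - 24 = - \frac{16174}{675}$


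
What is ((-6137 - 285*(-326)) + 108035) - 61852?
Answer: 132956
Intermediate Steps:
((-6137 - 285*(-326)) + 108035) - 61852 = ((-6137 - 1*(-92910)) + 108035) - 61852 = ((-6137 + 92910) + 108035) - 61852 = (86773 + 108035) - 61852 = 194808 - 61852 = 132956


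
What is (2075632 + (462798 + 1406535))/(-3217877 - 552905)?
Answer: -3944965/3770782 ≈ -1.0462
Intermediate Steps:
(2075632 + (462798 + 1406535))/(-3217877 - 552905) = (2075632 + 1869333)/(-3770782) = 3944965*(-1/3770782) = -3944965/3770782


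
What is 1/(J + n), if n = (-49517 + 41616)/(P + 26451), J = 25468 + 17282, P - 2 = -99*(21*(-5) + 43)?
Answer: 32591/1393257349 ≈ 2.3392e-5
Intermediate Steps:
P = 6140 (P = 2 - 99*(21*(-5) + 43) = 2 - 99*(-105 + 43) = 2 - 99*(-62) = 2 + 6138 = 6140)
J = 42750
n = -7901/32591 (n = (-49517 + 41616)/(6140 + 26451) = -7901/32591 ≈ -0.24243)
1/(J + n) = 1/(42750 - 7901/32591) = 1/(1393257349/32591) = 32591/1393257349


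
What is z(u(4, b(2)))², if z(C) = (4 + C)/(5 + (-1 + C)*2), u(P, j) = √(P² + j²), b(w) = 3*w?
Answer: 9764/39601 + 1840*√13/39601 ≈ 0.41409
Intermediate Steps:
z(C) = (4 + C)/(3 + 2*C) (z(C) = (4 + C)/(5 + (-2 + 2*C)) = (4 + C)/(3 + 2*C))
z(u(4, b(2)))² = ((4 + √(4² + (3*2)²))/(3 + 2*√(4² + (3*2)²)))² = ((4 + √(16 + 6²))/(3 + 2*√(16 + 6²)))² = ((4 + √(16 + 36))/(3 + 2*√(16 + 36)))² = ((4 + √52)/(3 + 2*√52))² = ((4 + 2*√13)/(3 + 2*(2*√13)))² = ((4 + 2*√13)/(3 + 4*√13))² = (4 + 2*√13)²/(3 + 4*√13)²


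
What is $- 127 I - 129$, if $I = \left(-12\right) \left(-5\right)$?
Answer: $-7749$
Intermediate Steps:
$I = 60$
$- 127 I - 129 = \left(-127\right) 60 - 129 = -7620 - 129 = -7749$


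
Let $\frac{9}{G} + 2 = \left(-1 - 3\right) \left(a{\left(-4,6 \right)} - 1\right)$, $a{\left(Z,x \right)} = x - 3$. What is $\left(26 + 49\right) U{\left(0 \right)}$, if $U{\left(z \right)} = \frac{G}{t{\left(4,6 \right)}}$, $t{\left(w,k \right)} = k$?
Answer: $- \frac{45}{4} \approx -11.25$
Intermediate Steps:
$a{\left(Z,x \right)} = -3 + x$ ($a{\left(Z,x \right)} = x - 3 = -3 + x$)
$G = - \frac{9}{10}$ ($G = \frac{9}{-2 + \left(-1 - 3\right) \left(\left(-3 + 6\right) - 1\right)} = \frac{9}{-2 - 4 \left(3 - 1\right)} = \frac{9}{-2 - 8} = \frac{9}{-10} = 9 \left(- \frac{1}{10}\right) = - \frac{9}{10} \approx -0.9$)
$U{\left(z \right)} = - \frac{3}{20}$ ($U{\left(z \right)} = - \frac{9}{10 \cdot 6} = \left(- \frac{9}{10}\right) \frac{1}{6} = - \frac{3}{20}$)
$\left(26 + 49\right) U{\left(0 \right)} = \left(26 + 49\right) \left(- \frac{3}{20}\right) = 75 \left(- \frac{3}{20}\right) = - \frac{45}{4}$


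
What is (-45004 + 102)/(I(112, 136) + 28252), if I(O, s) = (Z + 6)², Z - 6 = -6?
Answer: -1727/1088 ≈ -1.5873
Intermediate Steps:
Z = 0 (Z = 6 - 6 = 0)
I(O, s) = 36 (I(O, s) = (0 + 6)² = 6² = 36)
(-45004 + 102)/(I(112, 136) + 28252) = (-45004 + 102)/(36 + 28252) = -44902/28288 = -44902*1/28288 = -1727/1088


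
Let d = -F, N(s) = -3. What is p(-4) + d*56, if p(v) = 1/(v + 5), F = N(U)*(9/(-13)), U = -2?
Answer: -1499/13 ≈ -115.31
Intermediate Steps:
F = 27/13 (F = -27/(-13) = -27*(-1)/13 = -3*(-9/13) = 27/13 ≈ 2.0769)
p(v) = 1/(5 + v)
d = -27/13 (d = -1*27/13 = -27/13 ≈ -2.0769)
p(-4) + d*56 = 1/(5 - 4) - 27/13*56 = 1/1 - 1512/13 = 1 - 1512/13 = -1499/13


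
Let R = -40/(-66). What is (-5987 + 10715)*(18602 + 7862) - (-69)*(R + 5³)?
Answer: 1376435047/11 ≈ 1.2513e+8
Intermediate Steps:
R = 20/33 (R = -40*(-1/66) = 20/33 ≈ 0.60606)
(-5987 + 10715)*(18602 + 7862) - (-69)*(R + 5³) = (-5987 + 10715)*(18602 + 7862) - (-69)*(20/33 + 5³) = 4728*26464 - (-69)*(20/33 + 125) = 125121792 - (-69)*4145/33 = 125121792 - 1*(-95335/11) = 125121792 + 95335/11 = 1376435047/11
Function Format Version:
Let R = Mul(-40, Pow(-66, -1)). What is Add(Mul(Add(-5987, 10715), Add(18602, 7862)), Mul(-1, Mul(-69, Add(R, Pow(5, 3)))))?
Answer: Rational(1376435047, 11) ≈ 1.2513e+8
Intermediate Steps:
R = Rational(20, 33) (R = Mul(-40, Rational(-1, 66)) = Rational(20, 33) ≈ 0.60606)
Add(Mul(Add(-5987, 10715), Add(18602, 7862)), Mul(-1, Mul(-69, Add(R, Pow(5, 3))))) = Add(Mul(Add(-5987, 10715), Add(18602, 7862)), Mul(-1, Mul(-69, Add(Rational(20, 33), Pow(5, 3))))) = Add(Mul(4728, 26464), Mul(-1, Mul(-69, Add(Rational(20, 33), 125)))) = Add(125121792, Mul(-1, Mul(-69, Rational(4145, 33)))) = Add(125121792, Mul(-1, Rational(-95335, 11))) = Add(125121792, Rational(95335, 11)) = Rational(1376435047, 11)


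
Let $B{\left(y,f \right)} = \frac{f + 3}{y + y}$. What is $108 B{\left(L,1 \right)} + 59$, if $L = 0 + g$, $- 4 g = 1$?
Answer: $-805$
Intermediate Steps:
$g = - \frac{1}{4}$ ($g = \left(- \frac{1}{4}\right) 1 = - \frac{1}{4} \approx -0.25$)
$L = - \frac{1}{4}$ ($L = 0 - \frac{1}{4} = - \frac{1}{4} \approx -0.25$)
$B{\left(y,f \right)} = \frac{3 + f}{2 y}$
$108 B{\left(L,1 \right)} + 59 = 108 \frac{3 + 1}{2 \left(- \frac{1}{4}\right)} + 59 = 108 \cdot \frac{1}{2} \left(-4\right) 4 + 59 = 108 \left(-8\right) + 59 = -864 + 59 = -805$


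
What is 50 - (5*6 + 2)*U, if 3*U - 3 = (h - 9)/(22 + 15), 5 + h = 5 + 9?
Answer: 18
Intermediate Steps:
h = 9 (h = -5 + (5 + 9) = -5 + 14 = 9)
U = 1 (U = 1 + ((9 - 9)/(22 + 15))/3 = 1 + (0/37)/3 = 1 + (0*(1/37))/3 = 1 + (1/3)*0 = 1 + 0 = 1)
50 - (5*6 + 2)*U = 50 - (5*6 + 2) = 50 - (30 + 2) = 50 - 32 = 18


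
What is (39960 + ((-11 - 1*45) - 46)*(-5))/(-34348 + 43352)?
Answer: 20235/4502 ≈ 4.4947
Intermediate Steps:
(39960 + ((-11 - 1*45) - 46)*(-5))/(-34348 + 43352) = (39960 + ((-11 - 45) - 46)*(-5))/9004 = (39960 + (-56 - 46)*(-5))*(1/9004) = (39960 - 102*(-5))*(1/9004) = (39960 + 510)*(1/9004) = 40470*(1/9004) = 20235/4502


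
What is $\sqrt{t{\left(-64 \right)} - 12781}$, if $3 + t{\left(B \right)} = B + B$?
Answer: $4 i \sqrt{807} \approx 113.63 i$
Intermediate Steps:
$t{\left(B \right)} = -3 + 2 B$ ($t{\left(B \right)} = -3 + \left(B + B\right) = -3 + 2 B$)
$\sqrt{t{\left(-64 \right)} - 12781} = \sqrt{\left(-3 + 2 \left(-64\right)\right) - 12781} = \sqrt{\left(-3 - 128\right) - 12781} = \sqrt{-131 - 12781} = \sqrt{-12912} = 4 i \sqrt{807}$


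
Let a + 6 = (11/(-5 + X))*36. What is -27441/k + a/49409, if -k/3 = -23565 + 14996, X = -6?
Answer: -452304021/423385721 ≈ -1.0683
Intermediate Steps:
a = -42 (a = -6 + (11/(-5 - 6))*36 = -6 + (11/(-11))*36 = -6 - 1/11*11*36 = -6 - 1*36 = -6 - 36 = -42)
k = 25707 (k = -3*(-23565 + 14996) = -3*(-8569) = 25707)
-27441/k + a/49409 = -27441/25707 - 42/49409 = -27441*1/25707 - 42*1/49409 = -9147/8569 - 42/49409 = -452304021/423385721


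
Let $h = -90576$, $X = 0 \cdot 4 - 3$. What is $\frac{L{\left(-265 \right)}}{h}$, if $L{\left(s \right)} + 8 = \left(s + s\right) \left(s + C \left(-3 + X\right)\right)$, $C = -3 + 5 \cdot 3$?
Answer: $- \frac{1751}{888} \approx -1.9718$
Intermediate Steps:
$X = -3$ ($X = 0 - 3 = -3$)
$C = 12$ ($C = -3 + 15 = 12$)
$L{\left(s \right)} = -8 + 2 s \left(-72 + s\right)$ ($L{\left(s \right)} = -8 + \left(s + s\right) \left(s + 12 \left(-3 - 3\right)\right) = -8 + 2 s \left(s + 12 \left(-6\right)\right) = -8 + 2 s \left(s - 72\right) = -8 + 2 s \left(-72 + s\right)$)
$\frac{L{\left(-265 \right)}}{h} = \frac{-8 - -38160 + 2 \left(-265\right)^{2}}{-90576} = \left(-8 + 38160 + 2 \cdot 70225\right) \left(- \frac{1}{90576}\right) = \left(-8 + 38160 + 140450\right) \left(- \frac{1}{90576}\right) = 178602 \left(- \frac{1}{90576}\right) = - \frac{1751}{888}$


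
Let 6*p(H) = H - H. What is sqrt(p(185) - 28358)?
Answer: I*sqrt(28358) ≈ 168.4*I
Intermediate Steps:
p(H) = 0 (p(H) = (H - H)/6 = (1/6)*0 = 0)
sqrt(p(185) - 28358) = sqrt(0 - 28358) = sqrt(-28358) = I*sqrt(28358)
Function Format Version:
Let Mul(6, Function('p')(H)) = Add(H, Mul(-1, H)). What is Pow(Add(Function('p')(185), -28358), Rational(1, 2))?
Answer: Mul(I, Pow(28358, Rational(1, 2))) ≈ Mul(168.40, I)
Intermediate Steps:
Function('p')(H) = 0 (Function('p')(H) = Mul(Rational(1, 6), Add(H, Mul(-1, H))) = Mul(Rational(1, 6), 0) = 0)
Pow(Add(Function('p')(185), -28358), Rational(1, 2)) = Pow(Add(0, -28358), Rational(1, 2)) = Pow(-28358, Rational(1, 2)) = Mul(I, Pow(28358, Rational(1, 2)))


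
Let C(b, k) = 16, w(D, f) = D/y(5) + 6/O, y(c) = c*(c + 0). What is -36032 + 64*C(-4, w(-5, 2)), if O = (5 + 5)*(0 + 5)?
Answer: -35008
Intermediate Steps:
y(c) = c**2 (y(c) = c*c = c**2)
O = 50 (O = 10*5 = 50)
w(D, f) = 3/25 + D/25 (w(D, f) = D/(5**2) + 6/50 = D/25 + 6*(1/50) = D*(1/25) + 3/25 = D/25 + 3/25 = 3/25 + D/25)
-36032 + 64*C(-4, w(-5, 2)) = -36032 + 64*16 = -36032 + 1024 = -35008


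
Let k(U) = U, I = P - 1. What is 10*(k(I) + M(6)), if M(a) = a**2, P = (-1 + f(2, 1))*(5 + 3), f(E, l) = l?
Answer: 350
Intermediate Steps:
P = 0 (P = (-1 + 1)*(5 + 3) = 0*8 = 0)
I = -1 (I = 0 - 1 = -1)
10*(k(I) + M(6)) = 10*(-1 + 6**2) = 10*(-1 + 36) = 10*35 = 350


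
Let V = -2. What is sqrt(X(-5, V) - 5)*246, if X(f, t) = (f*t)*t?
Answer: 1230*I ≈ 1230.0*I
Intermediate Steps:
X(f, t) = f*t**2
sqrt(X(-5, V) - 5)*246 = sqrt(-5*(-2)**2 - 5)*246 = sqrt(-5*4 - 5)*246 = sqrt(-20 - 5)*246 = sqrt(-25)*246 = (5*I)*246 = 1230*I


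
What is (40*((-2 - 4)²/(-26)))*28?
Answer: -20160/13 ≈ -1550.8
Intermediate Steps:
(40*((-2 - 4)²/(-26)))*28 = (40*((-6)²*(-1/26)))*28 = (40*(36*(-1/26)))*28 = (40*(-18/13))*28 = -720/13*28 = -20160/13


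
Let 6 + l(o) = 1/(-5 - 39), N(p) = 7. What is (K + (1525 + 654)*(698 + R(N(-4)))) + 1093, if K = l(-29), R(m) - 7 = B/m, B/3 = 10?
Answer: 476359129/308 ≈ 1.5466e+6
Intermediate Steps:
B = 30 (B = 3*10 = 30)
R(m) = 7 + 30/m
l(o) = -265/44 (l(o) = -6 + 1/(-5 - 39) = -6 + 1/(-44) = -6 - 1/44 = -265/44)
K = -265/44 ≈ -6.0227
(K + (1525 + 654)*(698 + R(N(-4)))) + 1093 = (-265/44 + (1525 + 654)*(698 + (7 + 30/7))) + 1093 = (-265/44 + 2179*(698 + (7 + 30*(1/7)))) + 1093 = (-265/44 + 2179*(698 + (7 + 30/7))) + 1093 = (-265/44 + 2179*(698 + 79/7)) + 1093 = (-265/44 + 2179*(4965/7)) + 1093 = (-265/44 + 10818735/7) + 1093 = 476022485/308 + 1093 = 476359129/308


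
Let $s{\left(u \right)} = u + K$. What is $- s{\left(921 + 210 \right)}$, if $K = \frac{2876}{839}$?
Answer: $- \frac{951785}{839} \approx -1134.4$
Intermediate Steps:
$K = \frac{2876}{839}$ ($K = 2876 \cdot \frac{1}{839} = \frac{2876}{839} \approx 3.4279$)
$s{\left(u \right)} = \frac{2876}{839} + u$ ($s{\left(u \right)} = u + \frac{2876}{839} = \frac{2876}{839} + u$)
$- s{\left(921 + 210 \right)} = - (\frac{2876}{839} + \left(921 + 210\right)) = - (\frac{2876}{839} + 1131) = \left(-1\right) \frac{951785}{839} = - \frac{951785}{839}$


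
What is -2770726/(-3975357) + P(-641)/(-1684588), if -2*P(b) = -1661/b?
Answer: 5983782333346393/8585347210728312 ≈ 0.69698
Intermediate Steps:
P(b) = 1661/(2*b) (P(b) = -(-1661)/(2*b) = 1661/(2*b))
-2770726/(-3975357) + P(-641)/(-1684588) = -2770726/(-3975357) + ((1661/2)/(-641))/(-1684588) = -2770726*(-1/3975357) + ((1661/2)*(-1/641))*(-1/1684588) = 2770726/3975357 - 1661/1282*(-1/1684588) = 2770726/3975357 + 1661/2159641816 = 5983782333346393/8585347210728312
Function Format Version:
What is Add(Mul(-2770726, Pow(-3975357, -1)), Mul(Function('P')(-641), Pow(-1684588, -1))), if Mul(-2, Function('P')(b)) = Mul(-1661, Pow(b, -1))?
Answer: Rational(5983782333346393, 8585347210728312) ≈ 0.69698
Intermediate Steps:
Function('P')(b) = Mul(Rational(1661, 2), Pow(b, -1)) (Function('P')(b) = Mul(Rational(-1, 2), Mul(-1661, Pow(b, -1))) = Mul(Rational(1661, 2), Pow(b, -1)))
Add(Mul(-2770726, Pow(-3975357, -1)), Mul(Function('P')(-641), Pow(-1684588, -1))) = Add(Mul(-2770726, Pow(-3975357, -1)), Mul(Mul(Rational(1661, 2), Pow(-641, -1)), Pow(-1684588, -1))) = Add(Mul(-2770726, Rational(-1, 3975357)), Mul(Mul(Rational(1661, 2), Rational(-1, 641)), Rational(-1, 1684588))) = Add(Rational(2770726, 3975357), Mul(Rational(-1661, 1282), Rational(-1, 1684588))) = Add(Rational(2770726, 3975357), Rational(1661, 2159641816)) = Rational(5983782333346393, 8585347210728312)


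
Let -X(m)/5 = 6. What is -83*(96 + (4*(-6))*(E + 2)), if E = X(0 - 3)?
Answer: -63744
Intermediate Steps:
X(m) = -30 (X(m) = -5*6 = -30)
E = -30
-83*(96 + (4*(-6))*(E + 2)) = -83*(96 + (4*(-6))*(-30 + 2)) = -83*(96 - 24*(-28)) = -83*(96 + 672) = -83*768 = -63744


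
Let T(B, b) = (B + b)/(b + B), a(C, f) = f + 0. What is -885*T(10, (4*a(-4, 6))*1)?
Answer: -885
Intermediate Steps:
a(C, f) = f
T(B, b) = 1 (T(B, b) = (B + b)/(B + b) = 1)
-885*T(10, (4*a(-4, 6))*1) = -885*1 = -885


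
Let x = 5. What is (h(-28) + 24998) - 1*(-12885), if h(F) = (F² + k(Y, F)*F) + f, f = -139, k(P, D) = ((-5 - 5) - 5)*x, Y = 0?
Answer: 40628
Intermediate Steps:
k(P, D) = -75 (k(P, D) = ((-5 - 5) - 5)*5 = (-10 - 5)*5 = -15*5 = -75)
h(F) = -139 + F² - 75*F (h(F) = (F² - 75*F) - 139 = -139 + F² - 75*F)
(h(-28) + 24998) - 1*(-12885) = ((-139 + (-28)² - 75*(-28)) + 24998) - 1*(-12885) = ((-139 + 784 + 2100) + 24998) + 12885 = (2745 + 24998) + 12885 = 27743 + 12885 = 40628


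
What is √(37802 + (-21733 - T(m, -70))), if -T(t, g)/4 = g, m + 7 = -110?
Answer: √15789 ≈ 125.65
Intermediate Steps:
m = -117 (m = -7 - 110 = -117)
T(t, g) = -4*g
√(37802 + (-21733 - T(m, -70))) = √(37802 + (-21733 - (-4)*(-70))) = √(37802 + (-21733 - 1*280)) = √(37802 + (-21733 - 280)) = √(37802 - 22013) = √15789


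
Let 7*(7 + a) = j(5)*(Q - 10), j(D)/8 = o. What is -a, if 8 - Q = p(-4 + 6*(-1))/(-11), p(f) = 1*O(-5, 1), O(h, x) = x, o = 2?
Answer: 125/11 ≈ 11.364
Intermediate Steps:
j(D) = 16 (j(D) = 8*2 = 16)
p(f) = 1 (p(f) = 1*1 = 1)
Q = 89/11 (Q = 8 - 1/(-11) = 8 - (-1)/11 = 8 - 1*(-1/11) = 8 + 1/11 = 89/11 ≈ 8.0909)
a = -125/11 (a = -7 + (16*(89/11 - 10))/7 = -7 + (16*(-21/11))/7 = -7 + (⅐)*(-336/11) = -7 - 48/11 = -125/11 ≈ -11.364)
-a = -1*(-125/11) = 125/11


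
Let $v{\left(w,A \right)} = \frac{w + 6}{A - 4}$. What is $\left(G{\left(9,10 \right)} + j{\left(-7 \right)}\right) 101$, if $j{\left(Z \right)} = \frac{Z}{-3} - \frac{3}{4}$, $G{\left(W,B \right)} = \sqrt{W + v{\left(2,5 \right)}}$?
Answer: $\frac{1919}{12} + 101 \sqrt{17} \approx 576.35$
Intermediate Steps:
$v{\left(w,A \right)} = \frac{6 + w}{-4 + A}$
$G{\left(W,B \right)} = \sqrt{8 + W}$ ($G{\left(W,B \right)} = \sqrt{W + \frac{6 + 2}{-4 + 5}} = \sqrt{W + 1^{-1} \cdot 8} = \sqrt{W + 1 \cdot 8} = \sqrt{W + 8} = \sqrt{8 + W}$)
$j{\left(Z \right)} = - \frac{3}{4} - \frac{Z}{3}$ ($j{\left(Z \right)} = Z \left(- \frac{1}{3}\right) - \frac{3}{4} = - \frac{Z}{3} - \frac{3}{4} = - \frac{3}{4} - \frac{Z}{3}$)
$\left(G{\left(9,10 \right)} + j{\left(-7 \right)}\right) 101 = \left(\sqrt{8 + 9} - - \frac{19}{12}\right) 101 = \left(\sqrt{17} + \left(- \frac{3}{4} + \frac{7}{3}\right)\right) 101 = \left(\sqrt{17} + \frac{19}{12}\right) 101 = \left(\frac{19}{12} + \sqrt{17}\right) 101 = \frac{1919}{12} + 101 \sqrt{17}$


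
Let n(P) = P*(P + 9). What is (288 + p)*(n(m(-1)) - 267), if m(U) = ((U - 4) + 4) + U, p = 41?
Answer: -92449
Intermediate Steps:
m(U) = 2*U (m(U) = ((-4 + U) + 4) + U = U + U = 2*U)
n(P) = P*(9 + P)
(288 + p)*(n(m(-1)) - 267) = (288 + 41)*((2*(-1))*(9 + 2*(-1)) - 267) = 329*(-2*(9 - 2) - 267) = 329*(-2*7 - 267) = 329*(-14 - 267) = 329*(-281) = -92449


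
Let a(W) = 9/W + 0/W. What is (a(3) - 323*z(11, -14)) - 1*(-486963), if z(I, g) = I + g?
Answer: 487935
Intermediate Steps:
a(W) = 9/W (a(W) = 9/W + 0 = 9/W)
(a(3) - 323*z(11, -14)) - 1*(-486963) = (9/3 - 323*(11 - 14)) - 1*(-486963) = (9*(⅓) - 323*(-3)) + 486963 = (3 + 969) + 486963 = 972 + 486963 = 487935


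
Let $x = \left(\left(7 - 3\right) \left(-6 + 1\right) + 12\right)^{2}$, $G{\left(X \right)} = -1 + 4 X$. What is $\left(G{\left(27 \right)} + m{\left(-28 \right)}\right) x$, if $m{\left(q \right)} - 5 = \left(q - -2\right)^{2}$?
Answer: $50432$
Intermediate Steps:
$x = 64$ ($x = \left(4 \left(-5\right) + 12\right)^{2} = \left(-20 + 12\right)^{2} = \left(-8\right)^{2} = 64$)
$m{\left(q \right)} = 5 + \left(2 + q\right)^{2}$ ($m{\left(q \right)} = 5 + \left(q - -2\right)^{2} = 5 + \left(q + 2\right)^{2} = 5 + \left(2 + q\right)^{2}$)
$\left(G{\left(27 \right)} + m{\left(-28 \right)}\right) x = \left(\left(-1 + 4 \cdot 27\right) + \left(5 + \left(2 - 28\right)^{2}\right)\right) 64 = \left(\left(-1 + 108\right) + \left(5 + \left(-26\right)^{2}\right)\right) 64 = \left(107 + \left(5 + 676\right)\right) 64 = \left(107 + 681\right) 64 = 788 \cdot 64 = 50432$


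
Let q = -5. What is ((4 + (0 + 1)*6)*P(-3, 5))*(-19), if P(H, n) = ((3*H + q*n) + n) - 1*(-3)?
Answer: 4940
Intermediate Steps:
P(H, n) = 3 - 4*n + 3*H (P(H, n) = ((3*H - 5*n) + n) - 1*(-3) = ((-5*n + 3*H) + n) + 3 = (-4*n + 3*H) + 3 = 3 - 4*n + 3*H)
((4 + (0 + 1)*6)*P(-3, 5))*(-19) = ((4 + (0 + 1)*6)*(3 - 4*5 + 3*(-3)))*(-19) = ((4 + 1*6)*(3 - 20 - 9))*(-19) = ((4 + 6)*(-26))*(-19) = (10*(-26))*(-19) = -260*(-19) = 4940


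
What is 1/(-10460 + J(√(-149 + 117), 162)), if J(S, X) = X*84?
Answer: 1/3148 ≈ 0.00031766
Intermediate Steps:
J(S, X) = 84*X
1/(-10460 + J(√(-149 + 117), 162)) = 1/(-10460 + 84*162) = 1/(-10460 + 13608) = 1/3148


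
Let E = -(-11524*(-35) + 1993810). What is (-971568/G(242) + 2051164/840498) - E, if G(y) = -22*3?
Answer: 11149460155324/4622739 ≈ 2.4119e+6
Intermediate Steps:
G(y) = -66
E = -2397150 (E = -(403340 + 1993810) = -1*2397150 = -2397150)
(-971568/G(242) + 2051164/840498) - E = (-971568/(-66) + 2051164/840498) - 1*(-2397150) = (-971568*(-1/66) + 2051164*(1/840498)) + 2397150 = (161928/11 + 1025582/420249) + 2397150 = 68061361474/4622739 + 2397150 = 11149460155324/4622739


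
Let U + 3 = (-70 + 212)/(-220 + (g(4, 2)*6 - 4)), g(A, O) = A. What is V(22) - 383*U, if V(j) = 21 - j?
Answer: 141993/100 ≈ 1419.9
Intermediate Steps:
U = -371/100 (U = -3 + (-70 + 212)/(-220 + (4*6 - 4)) = -3 + 142/(-220 + (24 - 4)) = -3 + 142/(-220 + 20) = -3 + 142/(-200) = -3 + 142*(-1/200) = -3 - 71/100 = -371/100 ≈ -3.7100)
V(22) - 383*U = (21 - 1*22) - 383*(-371/100) = (21 - 22) + 142093/100 = -1 + 142093/100 = 141993/100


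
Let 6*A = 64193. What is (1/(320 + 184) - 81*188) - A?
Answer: -13067123/504 ≈ -25927.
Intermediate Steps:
A = 64193/6 (A = (1/6)*64193 = 64193/6 ≈ 10699.)
(1/(320 + 184) - 81*188) - A = (1/(320 + 184) - 81*188) - 1*64193/6 = (1/504 - 15228) - 64193/6 = -7674911/504 - 64193/6 = -13067123/504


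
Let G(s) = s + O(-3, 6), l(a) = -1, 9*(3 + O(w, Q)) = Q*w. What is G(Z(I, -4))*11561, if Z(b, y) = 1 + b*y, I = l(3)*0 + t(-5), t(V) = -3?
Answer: 92488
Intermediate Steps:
O(w, Q) = -3 + Q*w/9 (O(w, Q) = -3 + (Q*w)/9 = -3 + Q*w/9)
I = -3 (I = -1*0 - 3 = 0 - 3 = -3)
G(s) = -5 + s (G(s) = s + (-3 + (⅑)*6*(-3)) = s + (-3 - 2) = s - 5 = -5 + s)
G(Z(I, -4))*11561 = (-5 + (1 - 3*(-4)))*11561 = (-5 + (1 + 12))*11561 = (-5 + 13)*11561 = 8*11561 = 92488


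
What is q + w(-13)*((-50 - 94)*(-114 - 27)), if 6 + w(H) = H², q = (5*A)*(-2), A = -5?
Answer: 3309602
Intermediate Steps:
q = 50 (q = (5*(-5))*(-2) = -25*(-2) = 50)
w(H) = -6 + H²
q + w(-13)*((-50 - 94)*(-114 - 27)) = 50 + (-6 + (-13)²)*((-50 - 94)*(-114 - 27)) = 50 + (-6 + 169)*(-144*(-141)) = 50 + 163*20304 = 50 + 3309552 = 3309602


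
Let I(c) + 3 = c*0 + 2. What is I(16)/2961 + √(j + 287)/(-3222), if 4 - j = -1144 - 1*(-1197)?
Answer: -1/2961 - √238/3222 ≈ -0.0051258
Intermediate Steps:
j = -49 (j = 4 - (-1144 - 1*(-1197)) = 4 - (-1144 + 1197) = 4 - 1*53 = 4 - 53 = -49)
I(c) = -1 (I(c) = -3 + (c*0 + 2) = -3 + (0 + 2) = -3 + 2 = -1)
I(16)/2961 + √(j + 287)/(-3222) = -1/2961 + √(-49 + 287)/(-3222) = -1*1/2961 + √238*(-1/3222) = -1/2961 - √238/3222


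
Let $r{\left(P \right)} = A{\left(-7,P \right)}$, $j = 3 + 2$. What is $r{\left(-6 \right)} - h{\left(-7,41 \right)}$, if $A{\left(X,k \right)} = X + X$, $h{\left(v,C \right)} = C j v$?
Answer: $1421$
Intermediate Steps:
$j = 5$
$h{\left(v,C \right)} = 5 C v$ ($h{\left(v,C \right)} = C 5 v = 5 C v$)
$A{\left(X,k \right)} = 2 X$
$r{\left(P \right)} = -14$ ($r{\left(P \right)} = 2 \left(-7\right) = -14$)
$r{\left(-6 \right)} - h{\left(-7,41 \right)} = -14 - 5 \cdot 41 \left(-7\right) = -14 - -1435 = -14 + 1435 = 1421$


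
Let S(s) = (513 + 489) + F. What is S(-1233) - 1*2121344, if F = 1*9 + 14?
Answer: -2120319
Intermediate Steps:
F = 23 (F = 9 + 14 = 23)
S(s) = 1025 (S(s) = (513 + 489) + 23 = 1002 + 23 = 1025)
S(-1233) - 1*2121344 = 1025 - 1*2121344 = 1025 - 2121344 = -2120319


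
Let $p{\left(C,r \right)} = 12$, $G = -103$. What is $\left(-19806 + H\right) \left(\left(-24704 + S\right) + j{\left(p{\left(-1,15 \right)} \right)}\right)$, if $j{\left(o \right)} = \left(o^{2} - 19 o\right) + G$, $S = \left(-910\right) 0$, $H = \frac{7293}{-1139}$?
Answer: $\frac{33041085021}{67} \approx 4.9315 \cdot 10^{8}$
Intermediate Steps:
$H = - \frac{429}{67}$ ($H = 7293 \left(- \frac{1}{1139}\right) = - \frac{429}{67} \approx -6.403$)
$S = 0$
$j{\left(o \right)} = -103 + o^{2} - 19 o$ ($j{\left(o \right)} = \left(o^{2} - 19 o\right) - 103 = -103 + o^{2} - 19 o$)
$\left(-19806 + H\right) \left(\left(-24704 + S\right) + j{\left(p{\left(-1,15 \right)} \right)}\right) = \left(-19806 - \frac{429}{67}\right) \left(\left(-24704 + 0\right) - \left(331 - 144\right)\right) = - \frac{1327431 \left(-24704 - 187\right)}{67} = \left(- \frac{1327431}{67}\right) \left(-24891\right) = \frac{33041085021}{67}$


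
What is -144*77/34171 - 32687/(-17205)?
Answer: 926178437/587912055 ≈ 1.5754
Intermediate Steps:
-144*77/34171 - 32687/(-17205) = -11088*1/34171 - 32687*(-1/17205) = -11088/34171 + 32687/17205 = 926178437/587912055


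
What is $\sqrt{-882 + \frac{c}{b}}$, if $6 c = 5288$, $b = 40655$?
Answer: $\frac{i \sqrt{13119834324990}}{121965} \approx 29.698 i$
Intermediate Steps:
$c = \frac{2644}{3}$ ($c = \frac{1}{6} \cdot 5288 = \frac{2644}{3} \approx 881.33$)
$\sqrt{-882 + \frac{c}{b}} = \sqrt{-882 + \frac{2644}{3 \cdot 40655}} = \sqrt{-882 + \frac{2644}{3} \cdot \frac{1}{40655}} = \sqrt{-882 + \frac{2644}{121965}} = \sqrt{- \frac{107570486}{121965}} = \frac{i \sqrt{13119834324990}}{121965}$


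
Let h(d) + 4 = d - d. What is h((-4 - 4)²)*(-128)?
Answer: 512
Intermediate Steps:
h(d) = -4 (h(d) = -4 + (d - d) = -4 + 0 = -4)
h((-4 - 4)²)*(-128) = -4*(-128) = 512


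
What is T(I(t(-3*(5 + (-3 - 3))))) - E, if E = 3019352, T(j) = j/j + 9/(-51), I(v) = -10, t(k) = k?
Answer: -51328970/17 ≈ -3.0194e+6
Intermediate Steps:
T(j) = 14/17 (T(j) = 1 + 9*(-1/51) = 1 - 3/17 = 14/17)
T(I(t(-3*(5 + (-3 - 3))))) - E = 14/17 - 1*3019352 = 14/17 - 3019352 = -51328970/17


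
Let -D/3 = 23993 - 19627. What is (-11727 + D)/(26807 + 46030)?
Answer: -8275/24279 ≈ -0.34083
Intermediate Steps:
D = -13098 (D = -3*(23993 - 19627) = -3*4366 = -13098)
(-11727 + D)/(26807 + 46030) = (-11727 - 13098)/(26807 + 46030) = -24825/72837 = -24825*1/72837 = -8275/24279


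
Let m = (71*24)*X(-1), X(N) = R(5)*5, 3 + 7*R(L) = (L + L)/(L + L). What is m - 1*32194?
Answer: -242398/7 ≈ -34628.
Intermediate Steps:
R(L) = -2/7 (R(L) = -3/7 + ((L + L)/(L + L))/7 = -3/7 + ((2*L)/((2*L)))/7 = -3/7 + ((2*L)*(1/(2*L)))/7 = -3/7 + (⅐)*1 = -3/7 + ⅐ = -2/7)
X(N) = -10/7 (X(N) = -2/7*5 = -10/7)
m = -17040/7 (m = (71*24)*(-10/7) = 1704*(-10/7) = -17040/7 ≈ -2434.3)
m - 1*32194 = -17040/7 - 1*32194 = -17040/7 - 32194 = -242398/7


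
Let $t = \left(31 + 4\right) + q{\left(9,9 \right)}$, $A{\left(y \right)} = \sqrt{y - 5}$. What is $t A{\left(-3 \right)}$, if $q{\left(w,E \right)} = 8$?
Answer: $86 i \sqrt{2} \approx 121.62 i$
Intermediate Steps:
$A{\left(y \right)} = \sqrt{-5 + y}$
$t = 43$ ($t = \left(31 + 4\right) + 8 = 35 + 8 = 43$)
$t A{\left(-3 \right)} = 43 \sqrt{-5 - 3} = 43 \sqrt{-8} = 43 \cdot 2 i \sqrt{2} = 86 i \sqrt{2}$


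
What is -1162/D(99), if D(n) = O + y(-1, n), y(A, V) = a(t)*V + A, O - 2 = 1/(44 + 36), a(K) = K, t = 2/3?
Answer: -92960/5361 ≈ -17.340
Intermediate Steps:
t = ⅔ (t = 2*(⅓) = ⅔ ≈ 0.66667)
O = 161/80 (O = 2 + 1/(44 + 36) = 2 + 1/80 = 161/80 ≈ 2.0125)
y(A, V) = A + 2*V/3 (y(A, V) = 2*V/3 + A = A + 2*V/3)
D(n) = 81/80 + 2*n/3 (D(n) = 161/80 + (-1 + 2*n/3) = 81/80 + 2*n/3)
-1162/D(99) = -1162/(81/80 + (⅔)*99) = -1162/(81/80 + 66) = -1162/5361/80 = -1162*80/5361 = -92960/5361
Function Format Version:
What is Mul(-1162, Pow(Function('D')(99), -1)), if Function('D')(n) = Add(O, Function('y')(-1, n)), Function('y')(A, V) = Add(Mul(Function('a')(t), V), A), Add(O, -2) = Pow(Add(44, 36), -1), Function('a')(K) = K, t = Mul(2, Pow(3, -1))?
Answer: Rational(-92960, 5361) ≈ -17.340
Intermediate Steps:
t = Rational(2, 3) (t = Mul(2, Rational(1, 3)) = Rational(2, 3) ≈ 0.66667)
O = Rational(161, 80) (O = Add(2, Pow(Add(44, 36), -1)) = Add(2, Pow(80, -1)) = Add(2, Rational(1, 80)) = Rational(161, 80) ≈ 2.0125)
Function('y')(A, V) = Add(A, Mul(Rational(2, 3), V)) (Function('y')(A, V) = Add(Mul(Rational(2, 3), V), A) = Add(A, Mul(Rational(2, 3), V)))
Function('D')(n) = Add(Rational(81, 80), Mul(Rational(2, 3), n)) (Function('D')(n) = Add(Rational(161, 80), Add(-1, Mul(Rational(2, 3), n))) = Add(Rational(81, 80), Mul(Rational(2, 3), n)))
Mul(-1162, Pow(Function('D')(99), -1)) = Mul(-1162, Pow(Add(Rational(81, 80), Mul(Rational(2, 3), 99)), -1)) = Mul(-1162, Pow(Add(Rational(81, 80), 66), -1)) = Mul(-1162, Pow(Rational(5361, 80), -1)) = Mul(-1162, Rational(80, 5361)) = Rational(-92960, 5361)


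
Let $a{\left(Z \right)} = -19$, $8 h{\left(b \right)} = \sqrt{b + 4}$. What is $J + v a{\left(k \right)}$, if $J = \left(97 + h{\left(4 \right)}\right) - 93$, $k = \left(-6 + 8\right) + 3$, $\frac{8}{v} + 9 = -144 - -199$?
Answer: $\frac{16}{23} + \frac{\sqrt{2}}{4} \approx 1.0492$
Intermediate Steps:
$v = \frac{4}{23}$ ($v = \frac{8}{-9 - -55} = \frac{8}{-9 + \left(-144 + 199\right)} = \frac{8}{-9 + 55} = \frac{8}{46} = 8 \cdot \frac{1}{46} = \frac{4}{23} \approx 0.17391$)
$h{\left(b \right)} = \frac{\sqrt{4 + b}}{8}$ ($h{\left(b \right)} = \frac{\sqrt{b + 4}}{8} = \frac{\sqrt{4 + b}}{8}$)
$k = 5$ ($k = 2 + 3 = 5$)
$J = 4 + \frac{\sqrt{2}}{4}$ ($J = \left(97 + \frac{\sqrt{4 + 4}}{8}\right) - 93 = \left(97 + \frac{\sqrt{8}}{8}\right) - 93 = \left(97 + \frac{2 \sqrt{2}}{8}\right) - 93 = \left(97 + \frac{\sqrt{2}}{4}\right) - 93 = 4 + \frac{\sqrt{2}}{4} \approx 4.3536$)
$J + v a{\left(k \right)} = \left(4 + \frac{\sqrt{2}}{4}\right) + \frac{4}{23} \left(-19\right) = \left(4 + \frac{\sqrt{2}}{4}\right) - \frac{76}{23} = \frac{16}{23} + \frac{\sqrt{2}}{4}$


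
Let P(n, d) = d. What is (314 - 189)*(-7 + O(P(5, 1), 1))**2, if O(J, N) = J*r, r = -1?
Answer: 8000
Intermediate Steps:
O(J, N) = -J (O(J, N) = J*(-1) = -J)
(314 - 189)*(-7 + O(P(5, 1), 1))**2 = (314 - 189)*(-7 - 1*1)**2 = 125*(-7 - 1)**2 = 125*(-8)**2 = 125*64 = 8000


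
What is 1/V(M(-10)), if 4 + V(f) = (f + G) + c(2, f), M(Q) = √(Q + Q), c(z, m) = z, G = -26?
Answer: -7/201 - I*√5/402 ≈ -0.034826 - 0.0055624*I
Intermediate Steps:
M(Q) = √2*√Q (M(Q) = √(2*Q) = √2*√Q)
V(f) = -28 + f (V(f) = -4 + ((f - 26) + 2) = -4 + ((-26 + f) + 2) = -4 + (-24 + f) = -28 + f)
1/V(M(-10)) = 1/(-28 + √2*√(-10)) = 1/(-28 + √2*(I*√10)) = 1/(-28 + 2*I*√5)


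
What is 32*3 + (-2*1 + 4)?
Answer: 98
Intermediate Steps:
32*3 + (-2*1 + 4) = 96 + (-2 + 4) = 96 + 2 = 98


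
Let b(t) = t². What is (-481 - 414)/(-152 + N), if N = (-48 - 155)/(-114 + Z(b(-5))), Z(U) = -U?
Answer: 24881/4185 ≈ 5.9453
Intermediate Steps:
N = 203/139 (N = (-48 - 155)/(-114 - 1*(-5)²) = -203/(-114 - 1*25) = -203/(-114 - 25) = -203/(-139) = -203*(-1/139) = 203/139 ≈ 1.4604)
(-481 - 414)/(-152 + N) = (-481 - 414)/(-152 + 203/139) = -895/(-20925/139) = -895*(-139/20925) = 24881/4185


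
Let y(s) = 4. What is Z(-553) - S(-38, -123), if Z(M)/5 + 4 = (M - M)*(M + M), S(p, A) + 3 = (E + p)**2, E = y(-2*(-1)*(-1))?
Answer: -1173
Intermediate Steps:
E = 4
S(p, A) = -3 + (4 + p)**2
Z(M) = -20 (Z(M) = -20 + 5*((M - M)*(M + M)) = -20 + 5*(0*(2*M)) = -20 + 5*0 = -20 + 0 = -20)
Z(-553) - S(-38, -123) = -20 - (-3 + (4 - 38)**2) = -20 - (-3 + (-34)**2) = -20 - (-3 + 1156) = -20 - 1*1153 = -20 - 1153 = -1173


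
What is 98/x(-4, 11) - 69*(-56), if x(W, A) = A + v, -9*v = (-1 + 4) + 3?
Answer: 120078/31 ≈ 3873.5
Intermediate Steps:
v = -2/3 (v = -((-1 + 4) + 3)/9 = -(3 + 3)/9 = -1/9*6 = -2/3 ≈ -0.66667)
x(W, A) = -2/3 + A (x(W, A) = A - 2/3 = -2/3 + A)
98/x(-4, 11) - 69*(-56) = 98/(-2/3 + 11) - 69*(-56) = 98/(31/3) + 3864 = 98*(3/31) + 3864 = 294/31 + 3864 = 120078/31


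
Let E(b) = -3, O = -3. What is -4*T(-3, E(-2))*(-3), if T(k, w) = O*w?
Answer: 108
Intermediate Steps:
T(k, w) = -3*w
-4*T(-3, E(-2))*(-3) = -(-12)*(-3)*(-3) = -4*9*(-3) = -36*(-3) = 108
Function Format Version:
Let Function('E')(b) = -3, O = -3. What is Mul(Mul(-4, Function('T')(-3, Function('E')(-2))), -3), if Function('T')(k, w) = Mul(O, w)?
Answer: 108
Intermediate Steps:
Function('T')(k, w) = Mul(-3, w)
Mul(Mul(-4, Function('T')(-3, Function('E')(-2))), -3) = Mul(Mul(-4, Mul(-3, -3)), -3) = Mul(Mul(-4, 9), -3) = Mul(-36, -3) = 108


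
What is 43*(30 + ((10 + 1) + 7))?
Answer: 2064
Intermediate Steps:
43*(30 + ((10 + 1) + 7)) = 43*(30 + (11 + 7)) = 43*(30 + 18) = 43*48 = 2064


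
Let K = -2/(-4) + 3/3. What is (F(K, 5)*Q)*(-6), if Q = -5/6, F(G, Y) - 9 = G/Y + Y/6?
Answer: 152/3 ≈ 50.667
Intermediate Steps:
K = 3/2 (K = -2*(-¼) + 3*(⅓) = ½ + 1 = 3/2 ≈ 1.5000)
F(G, Y) = 9 + Y/6 + G/Y (F(G, Y) = 9 + (G/Y + Y/6) = 9 + (Y/6 + G/Y) = 9 + Y/6 + G/Y)
Q = -⅚ (Q = -5*⅙ = -⅚ ≈ -0.83333)
(F(K, 5)*Q)*(-6) = ((9 + (⅙)*5 + (3/2)/5)*(-⅚))*(-6) = ((9 + ⅚ + (3/2)*(⅕))*(-⅚))*(-6) = ((9 + ⅚ + 3/10)*(-⅚))*(-6) = ((152/15)*(-⅚))*(-6) = -76/9*(-6) = 152/3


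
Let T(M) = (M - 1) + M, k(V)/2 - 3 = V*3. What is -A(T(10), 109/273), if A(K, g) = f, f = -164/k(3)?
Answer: 41/6 ≈ 6.8333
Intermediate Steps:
k(V) = 6 + 6*V (k(V) = 6 + 2*(V*3) = 6 + 2*(3*V) = 6 + 6*V)
T(M) = -1 + 2*M (T(M) = (-1 + M) + M = -1 + 2*M)
f = -41/6 (f = -164/(6 + 6*3) = -164/(6 + 18) = -164/24 = -164*1/24 = -41/6 ≈ -6.8333)
A(K, g) = -41/6
-A(T(10), 109/273) = -1*(-41/6) = 41/6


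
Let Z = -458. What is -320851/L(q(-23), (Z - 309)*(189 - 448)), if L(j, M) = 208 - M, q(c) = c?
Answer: 320851/198445 ≈ 1.6168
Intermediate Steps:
-320851/L(q(-23), (Z - 309)*(189 - 448)) = -320851/(208 - (-458 - 309)*(189 - 448)) = -320851/(208 - (-767)*(-259)) = -320851/(208 - 1*198653) = -320851/(208 - 198653) = -320851/(-198445) = -320851*(-1/198445) = 320851/198445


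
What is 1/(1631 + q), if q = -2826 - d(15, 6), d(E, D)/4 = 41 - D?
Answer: -1/1335 ≈ -0.00074906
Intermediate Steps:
d(E, D) = 164 - 4*D (d(E, D) = 4*(41 - D) = 164 - 4*D)
q = -2966 (q = -2826 - (164 - 4*6) = -2826 - (164 - 24) = -2826 - 1*140 = -2826 - 140 = -2966)
1/(1631 + q) = 1/(1631 - 2966) = 1/(-1335) = -1/1335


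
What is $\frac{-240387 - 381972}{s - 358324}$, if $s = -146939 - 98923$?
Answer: $\frac{622359}{604186} \approx 1.0301$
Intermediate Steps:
$s = -245862$ ($s = -146939 - 98923 = -245862$)
$\frac{-240387 - 381972}{s - 358324} = \frac{-240387 - 381972}{-245862 - 358324} = - \frac{622359}{-604186} = \left(-622359\right) \left(- \frac{1}{604186}\right) = \frac{622359}{604186}$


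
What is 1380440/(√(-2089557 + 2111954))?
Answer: 1380440*√22397/22397 ≈ 9224.1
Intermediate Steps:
1380440/(√(-2089557 + 2111954)) = 1380440/(√22397) = 1380440*(√22397/22397) = 1380440*√22397/22397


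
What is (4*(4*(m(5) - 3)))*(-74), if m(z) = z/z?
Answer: 2368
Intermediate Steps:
m(z) = 1
(4*(4*(m(5) - 3)))*(-74) = (4*(4*(1 - 3)))*(-74) = (4*(4*(-2)))*(-74) = (4*(-8))*(-74) = -32*(-74) = 2368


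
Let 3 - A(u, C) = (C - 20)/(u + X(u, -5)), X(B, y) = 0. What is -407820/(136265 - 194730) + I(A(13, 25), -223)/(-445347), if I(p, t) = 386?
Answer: 36319769210/5207442471 ≈ 6.9746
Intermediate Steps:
A(u, C) = 3 - (-20 + C)/u (A(u, C) = 3 - (C - 20)/(u + 0) = 3 - (-20 + C)/u)
-407820/(136265 - 194730) + I(A(13, 25), -223)/(-445347) = -407820/(136265 - 194730) + 386/(-445347) = -407820/(-58465) + 386*(-1/445347) = -407820*(-1/58465) - 386/445347 = 81564/11693 - 386/445347 = 36319769210/5207442471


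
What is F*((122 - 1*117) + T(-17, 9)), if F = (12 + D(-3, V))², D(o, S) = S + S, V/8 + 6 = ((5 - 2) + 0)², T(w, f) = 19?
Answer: 86400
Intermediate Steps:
V = 24 (V = -48 + 8*((5 - 2) + 0)² = -48 + 8*(3 + 0)² = -48 + 8*3² = -48 + 8*9 = -48 + 72 = 24)
D(o, S) = 2*S
F = 3600 (F = (12 + 2*24)² = (12 + 48)² = 60² = 3600)
F*((122 - 1*117) + T(-17, 9)) = 3600*((122 - 1*117) + 19) = 3600*((122 - 117) + 19) = 3600*(5 + 19) = 3600*24 = 86400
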